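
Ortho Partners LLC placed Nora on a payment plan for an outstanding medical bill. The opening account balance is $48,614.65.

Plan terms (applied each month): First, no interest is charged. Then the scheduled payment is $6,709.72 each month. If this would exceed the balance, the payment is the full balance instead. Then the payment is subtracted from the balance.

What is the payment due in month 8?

$1,646.61

Month 1: opening $48,614.65; payment $6,709.72; balance $41,904.93
Month 2: opening $41,904.93; payment $6,709.72; balance $35,195.21
Month 3: opening $35,195.21; payment $6,709.72; balance $28,485.49
Month 4: opening $28,485.49; payment $6,709.72; balance $21,775.77
Month 5: opening $21,775.77; payment $6,709.72; balance $15,066.05
Month 6: opening $15,066.05; payment $6,709.72; balance $8,356.33
Month 7: opening $8,356.33; payment $6,709.72; balance $1,646.61
Month 8: opening $1,646.61; payment $1,646.61; balance $0.00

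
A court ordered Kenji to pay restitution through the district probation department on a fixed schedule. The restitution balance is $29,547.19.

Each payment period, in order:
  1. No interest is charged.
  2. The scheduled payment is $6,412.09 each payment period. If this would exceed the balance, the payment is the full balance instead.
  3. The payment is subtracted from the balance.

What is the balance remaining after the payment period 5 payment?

Payment period 1: $29,547.19 − $6,412.09 → $23,135.10
Payment period 2: $23,135.10 − $6,412.09 → $16,723.01
Payment period 3: $16,723.01 − $6,412.09 → $10,310.92
Payment period 4: $10,310.92 − $6,412.09 → $3,898.83
Payment period 5: $3,898.83 − $3,898.83 → $0.00

$0.00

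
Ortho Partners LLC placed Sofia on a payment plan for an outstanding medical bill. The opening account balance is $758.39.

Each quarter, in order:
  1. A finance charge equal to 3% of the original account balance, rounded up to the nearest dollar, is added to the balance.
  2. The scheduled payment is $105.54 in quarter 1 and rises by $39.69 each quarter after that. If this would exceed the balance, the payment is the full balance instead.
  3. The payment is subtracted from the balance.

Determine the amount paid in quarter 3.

Quarter 1: opening $758.39; interest $23.00 → $781.39; payment $105.54; balance $675.85
Quarter 2: opening $675.85; interest $23.00 → $698.85; payment $145.23; balance $553.62
Quarter 3: opening $553.62; interest $23.00 → $576.62; payment $184.92; balance $391.70

$184.92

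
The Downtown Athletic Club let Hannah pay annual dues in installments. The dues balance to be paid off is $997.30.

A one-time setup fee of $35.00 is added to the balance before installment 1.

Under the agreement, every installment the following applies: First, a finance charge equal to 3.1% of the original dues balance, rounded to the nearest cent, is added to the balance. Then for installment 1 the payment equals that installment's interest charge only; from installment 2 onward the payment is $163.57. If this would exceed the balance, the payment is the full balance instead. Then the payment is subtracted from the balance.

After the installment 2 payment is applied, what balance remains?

Installment 1: opening $1,032.30; interest $30.92 → $1,063.22; payment $30.92; balance $1,032.30
Installment 2: opening $1,032.30; interest $30.92 → $1,063.22; payment $163.57; balance $899.65

$899.65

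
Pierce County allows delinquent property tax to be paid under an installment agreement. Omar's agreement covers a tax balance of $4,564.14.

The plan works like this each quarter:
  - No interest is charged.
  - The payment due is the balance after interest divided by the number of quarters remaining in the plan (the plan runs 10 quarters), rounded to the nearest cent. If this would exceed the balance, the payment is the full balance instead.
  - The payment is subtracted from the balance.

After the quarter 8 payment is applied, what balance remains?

$912.83

# | Opening | Payment | End bal
1 | $4,564.14 | $456.41 | $4,107.73
2 | $4,107.73 | $456.41 | $3,651.32
3 | $3,651.32 | $456.42 | $3,194.90
4 | $3,194.90 | $456.41 | $2,738.49
5 | $2,738.49 | $456.42 | $2,282.07
6 | $2,282.07 | $456.41 | $1,825.66
7 | $1,825.66 | $456.42 | $1,369.24
8 | $1,369.24 | $456.41 | $912.83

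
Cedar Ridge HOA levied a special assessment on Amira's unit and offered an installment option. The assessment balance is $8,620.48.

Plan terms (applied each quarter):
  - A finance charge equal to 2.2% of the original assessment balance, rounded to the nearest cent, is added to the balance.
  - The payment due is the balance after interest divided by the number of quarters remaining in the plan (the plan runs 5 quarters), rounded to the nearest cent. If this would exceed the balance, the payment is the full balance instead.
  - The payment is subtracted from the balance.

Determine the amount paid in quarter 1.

$1,762.03

Quarter 1: $8,620.48 +$189.65 interest = $8,810.13; pay $1,762.03 → $7,048.10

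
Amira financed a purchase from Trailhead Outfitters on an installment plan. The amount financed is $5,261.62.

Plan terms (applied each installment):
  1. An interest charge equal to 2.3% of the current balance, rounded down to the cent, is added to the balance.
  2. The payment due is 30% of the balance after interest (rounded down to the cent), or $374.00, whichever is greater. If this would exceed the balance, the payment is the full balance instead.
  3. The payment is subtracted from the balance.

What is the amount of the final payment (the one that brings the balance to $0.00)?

$286.74

# | Opening | Interest | Payment | End bal
1 | $5,261.62 | $121.01 | $1,614.78 | $3,767.85
2 | $3,767.85 | $86.66 | $1,156.35 | $2,698.16
3 | $2,698.16 | $62.05 | $828.06 | $1,932.15
4 | $1,932.15 | $44.43 | $592.97 | $1,383.61
5 | $1,383.61 | $31.82 | $424.62 | $990.81
6 | $990.81 | $22.78 | $374.00 | $639.59
7 | $639.59 | $14.71 | $374.00 | $280.30
8 | $280.30 | $6.44 | $286.74 | $0.00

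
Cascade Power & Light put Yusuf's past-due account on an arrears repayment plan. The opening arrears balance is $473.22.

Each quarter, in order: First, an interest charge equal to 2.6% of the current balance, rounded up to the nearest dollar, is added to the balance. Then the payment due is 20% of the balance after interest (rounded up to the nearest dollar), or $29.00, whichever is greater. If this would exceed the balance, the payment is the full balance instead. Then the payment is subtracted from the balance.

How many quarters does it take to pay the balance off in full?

12

Quarter 1: opening $473.22; interest $13.00 → $486.22; payment $98.00; balance $388.22
Quarter 2: opening $388.22; interest $11.00 → $399.22; payment $80.00; balance $319.22
Quarter 3: opening $319.22; interest $9.00 → $328.22; payment $66.00; balance $262.22
Quarter 4: opening $262.22; interest $7.00 → $269.22; payment $54.00; balance $215.22
Quarter 5: opening $215.22; interest $6.00 → $221.22; payment $45.00; balance $176.22
Quarter 6: opening $176.22; interest $5.00 → $181.22; payment $37.00; balance $144.22
Quarter 7: opening $144.22; interest $4.00 → $148.22; payment $30.00; balance $118.22
Quarter 8: opening $118.22; interest $4.00 → $122.22; payment $29.00; balance $93.22
Quarter 9: opening $93.22; interest $3.00 → $96.22; payment $29.00; balance $67.22
Quarter 10: opening $67.22; interest $2.00 → $69.22; payment $29.00; balance $40.22
Quarter 11: opening $40.22; interest $2.00 → $42.22; payment $29.00; balance $13.22
Quarter 12: opening $13.22; interest $1.00 → $14.22; payment $14.22; balance $0.00
Balance reaches $0.00 in quarter 12.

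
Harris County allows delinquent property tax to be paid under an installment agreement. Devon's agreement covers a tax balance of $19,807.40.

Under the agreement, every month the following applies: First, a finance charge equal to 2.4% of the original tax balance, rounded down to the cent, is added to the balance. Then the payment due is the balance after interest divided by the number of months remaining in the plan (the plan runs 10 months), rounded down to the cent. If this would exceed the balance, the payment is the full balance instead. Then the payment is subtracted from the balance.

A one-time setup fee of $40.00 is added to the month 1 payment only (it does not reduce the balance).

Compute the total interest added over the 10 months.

# | Opening | Interest | Payment | Fee | End bal
1 | $19,807.40 | $475.37 | $2,028.27 | $40.00 | $18,254.50
2 | $18,254.50 | $475.37 | $2,081.09 | — | $16,648.78
3 | $16,648.78 | $475.37 | $2,140.51 | — | $14,983.64
4 | $14,983.64 | $475.37 | $2,208.43 | — | $13,250.58
5 | $13,250.58 | $475.37 | $2,287.65 | — | $11,438.30
6 | $11,438.30 | $475.37 | $2,382.73 | — | $9,530.94
7 | $9,530.94 | $475.37 | $2,501.57 | — | $7,504.74
8 | $7,504.74 | $475.37 | $2,660.03 | — | $5,320.08
9 | $5,320.08 | $475.37 | $2,897.72 | — | $2,897.73
10 | $2,897.73 | $475.37 | $3,373.10 | — | $0.00
Total interest: $475.37 + $475.37 + $475.37 + $475.37 + $475.37 + $475.37 + $475.37 + $475.37 + $475.37 + $475.37 = $4,753.70

$4,753.70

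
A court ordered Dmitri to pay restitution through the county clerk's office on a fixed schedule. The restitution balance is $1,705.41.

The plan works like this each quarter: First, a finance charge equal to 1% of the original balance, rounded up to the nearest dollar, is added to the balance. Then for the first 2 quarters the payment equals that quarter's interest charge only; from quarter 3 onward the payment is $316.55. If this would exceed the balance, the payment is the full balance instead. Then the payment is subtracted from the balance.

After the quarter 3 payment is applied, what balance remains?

Quarter 1: opening $1,705.41; interest $18.00 → $1,723.41; payment $18.00; balance $1,705.41
Quarter 2: opening $1,705.41; interest $18.00 → $1,723.41; payment $18.00; balance $1,705.41
Quarter 3: opening $1,705.41; interest $18.00 → $1,723.41; payment $316.55; balance $1,406.86

$1,406.86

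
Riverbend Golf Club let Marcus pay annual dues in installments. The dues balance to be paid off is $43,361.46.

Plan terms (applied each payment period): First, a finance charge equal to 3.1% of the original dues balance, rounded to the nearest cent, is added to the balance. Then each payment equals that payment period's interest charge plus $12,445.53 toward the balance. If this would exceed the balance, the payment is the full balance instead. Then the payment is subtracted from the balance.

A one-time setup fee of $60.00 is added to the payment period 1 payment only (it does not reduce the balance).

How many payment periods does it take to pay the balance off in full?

4

Payment period 1: opening $43,361.46; interest $1,344.21 → $44,705.67; payment $13,789.74 (+ $60.00 fee); balance $30,915.93
Payment period 2: opening $30,915.93; interest $1,344.21 → $32,260.14; payment $13,789.74; balance $18,470.40
Payment period 3: opening $18,470.40; interest $1,344.21 → $19,814.61; payment $13,789.74; balance $6,024.87
Payment period 4: opening $6,024.87; interest $1,344.21 → $7,369.08; payment $7,369.08; balance $0.00
Balance reaches $0.00 in payment period 4.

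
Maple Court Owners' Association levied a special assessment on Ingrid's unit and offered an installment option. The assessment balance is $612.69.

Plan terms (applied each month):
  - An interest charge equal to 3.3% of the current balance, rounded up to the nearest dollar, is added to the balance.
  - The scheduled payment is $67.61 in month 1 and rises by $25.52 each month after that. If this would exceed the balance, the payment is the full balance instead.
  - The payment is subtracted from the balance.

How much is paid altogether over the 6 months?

$695.69

# | Opening | Interest | Payment | End bal
1 | $612.69 | $21.00 | $67.61 | $566.08
2 | $566.08 | $19.00 | $93.13 | $491.95
3 | $491.95 | $17.00 | $118.65 | $390.30
4 | $390.30 | $13.00 | $144.17 | $259.13
5 | $259.13 | $9.00 | $169.69 | $98.44
6 | $98.44 | $4.00 | $102.44 | $0.00
Total paid: $695.69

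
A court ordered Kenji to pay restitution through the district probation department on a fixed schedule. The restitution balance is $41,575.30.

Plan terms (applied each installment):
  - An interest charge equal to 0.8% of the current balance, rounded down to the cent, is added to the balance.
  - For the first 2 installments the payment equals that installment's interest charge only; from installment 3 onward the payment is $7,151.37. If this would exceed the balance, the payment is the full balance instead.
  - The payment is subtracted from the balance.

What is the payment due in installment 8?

# | Opening | Interest | Payment | End bal
1 | $41,575.30 | $332.60 | $332.60 | $41,575.30
2 | $41,575.30 | $332.60 | $332.60 | $41,575.30
3 | $41,575.30 | $332.60 | $7,151.37 | $34,756.53
4 | $34,756.53 | $278.05 | $7,151.37 | $27,883.21
5 | $27,883.21 | $223.06 | $7,151.37 | $20,954.90
6 | $20,954.90 | $167.63 | $7,151.37 | $13,971.16
7 | $13,971.16 | $111.76 | $7,151.37 | $6,931.55
8 | $6,931.55 | $55.45 | $6,987.00 | $0.00

$6,987.00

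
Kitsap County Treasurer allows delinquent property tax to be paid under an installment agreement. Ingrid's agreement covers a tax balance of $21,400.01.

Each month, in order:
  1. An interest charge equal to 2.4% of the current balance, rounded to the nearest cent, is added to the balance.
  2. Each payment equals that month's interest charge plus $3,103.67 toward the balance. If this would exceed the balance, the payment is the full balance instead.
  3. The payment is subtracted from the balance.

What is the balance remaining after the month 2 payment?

$15,192.67

# | Opening | Interest | Payment | End bal
1 | $21,400.01 | $513.60 | $3,617.27 | $18,296.34
2 | $18,296.34 | $439.11 | $3,542.78 | $15,192.67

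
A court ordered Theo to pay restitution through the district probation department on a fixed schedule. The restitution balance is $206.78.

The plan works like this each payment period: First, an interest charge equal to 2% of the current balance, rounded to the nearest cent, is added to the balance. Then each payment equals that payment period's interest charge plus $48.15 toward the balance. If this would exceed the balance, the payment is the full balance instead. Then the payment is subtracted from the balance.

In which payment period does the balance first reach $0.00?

5

Payment period 1: opening $206.78; interest $4.14 → $210.92; payment $52.29; balance $158.63
Payment period 2: opening $158.63; interest $3.17 → $161.80; payment $51.32; balance $110.48
Payment period 3: opening $110.48; interest $2.21 → $112.69; payment $50.36; balance $62.33
Payment period 4: opening $62.33; interest $1.25 → $63.58; payment $49.40; balance $14.18
Payment period 5: opening $14.18; interest $0.28 → $14.46; payment $14.46; balance $0.00
Balance reaches $0.00 in payment period 5.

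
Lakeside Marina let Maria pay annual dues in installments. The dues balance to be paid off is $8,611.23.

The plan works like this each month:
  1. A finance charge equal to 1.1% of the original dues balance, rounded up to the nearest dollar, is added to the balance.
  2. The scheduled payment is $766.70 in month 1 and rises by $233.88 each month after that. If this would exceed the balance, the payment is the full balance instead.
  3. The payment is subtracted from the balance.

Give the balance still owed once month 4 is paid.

Month 1: $8,611.23 +$95.00 interest = $8,706.23; pay $766.70 → $7,939.53
Month 2: $7,939.53 +$95.00 interest = $8,034.53; pay $1,000.58 → $7,033.95
Month 3: $7,033.95 +$95.00 interest = $7,128.95; pay $1,234.46 → $5,894.49
Month 4: $5,894.49 +$95.00 interest = $5,989.49; pay $1,468.34 → $4,521.15

$4,521.15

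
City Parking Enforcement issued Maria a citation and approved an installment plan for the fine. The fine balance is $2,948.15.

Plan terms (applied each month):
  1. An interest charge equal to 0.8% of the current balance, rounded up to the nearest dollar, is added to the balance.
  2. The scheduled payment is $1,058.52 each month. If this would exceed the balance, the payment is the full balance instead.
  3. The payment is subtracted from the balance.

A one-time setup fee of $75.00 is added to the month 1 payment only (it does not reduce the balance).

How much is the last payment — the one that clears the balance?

# | Opening | Interest | Payment | Fee | End bal
1 | $2,948.15 | $24.00 | $1,058.52 | $75.00 | $1,913.63
2 | $1,913.63 | $16.00 | $1,058.52 | — | $871.11
3 | $871.11 | $7.00 | $878.11 | — | $0.00

$878.11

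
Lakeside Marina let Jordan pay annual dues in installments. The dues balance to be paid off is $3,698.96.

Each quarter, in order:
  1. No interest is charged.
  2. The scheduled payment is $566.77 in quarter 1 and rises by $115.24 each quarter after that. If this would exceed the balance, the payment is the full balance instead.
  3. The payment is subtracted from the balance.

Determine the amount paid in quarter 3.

Quarter 1: $3,698.96 − $566.77 → $3,132.19
Quarter 2: $3,132.19 − $682.01 → $2,450.18
Quarter 3: $2,450.18 − $797.25 → $1,652.93

$797.25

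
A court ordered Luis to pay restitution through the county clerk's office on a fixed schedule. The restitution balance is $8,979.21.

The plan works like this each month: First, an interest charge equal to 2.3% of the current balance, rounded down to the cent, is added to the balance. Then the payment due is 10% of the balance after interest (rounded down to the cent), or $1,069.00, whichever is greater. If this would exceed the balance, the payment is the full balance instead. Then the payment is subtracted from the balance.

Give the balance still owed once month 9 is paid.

$463.06

Month 1: opening $8,979.21; interest $206.52 → $9,185.73; payment $1,069.00; balance $8,116.73
Month 2: opening $8,116.73; interest $186.68 → $8,303.41; payment $1,069.00; balance $7,234.41
Month 3: opening $7,234.41; interest $166.39 → $7,400.80; payment $1,069.00; balance $6,331.80
Month 4: opening $6,331.80; interest $145.63 → $6,477.43; payment $1,069.00; balance $5,408.43
Month 5: opening $5,408.43; interest $124.39 → $5,532.82; payment $1,069.00; balance $4,463.82
Month 6: opening $4,463.82; interest $102.66 → $4,566.48; payment $1,069.00; balance $3,497.48
Month 7: opening $3,497.48; interest $80.44 → $3,577.92; payment $1,069.00; balance $2,508.92
Month 8: opening $2,508.92; interest $57.70 → $2,566.62; payment $1,069.00; balance $1,497.62
Month 9: opening $1,497.62; interest $34.44 → $1,532.06; payment $1,069.00; balance $463.06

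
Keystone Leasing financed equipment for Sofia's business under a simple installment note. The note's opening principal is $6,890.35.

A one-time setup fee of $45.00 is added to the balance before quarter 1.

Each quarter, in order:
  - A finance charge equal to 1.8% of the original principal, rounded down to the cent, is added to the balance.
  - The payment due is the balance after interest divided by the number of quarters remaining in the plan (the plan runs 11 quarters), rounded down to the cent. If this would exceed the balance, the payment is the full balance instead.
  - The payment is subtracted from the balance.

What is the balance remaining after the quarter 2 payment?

Quarter 1: $6,935.35 +$124.02 interest = $7,059.37; pay $641.76 → $6,417.61
Quarter 2: $6,417.61 +$124.02 interest = $6,541.63; pay $654.16 → $5,887.47

$5,887.47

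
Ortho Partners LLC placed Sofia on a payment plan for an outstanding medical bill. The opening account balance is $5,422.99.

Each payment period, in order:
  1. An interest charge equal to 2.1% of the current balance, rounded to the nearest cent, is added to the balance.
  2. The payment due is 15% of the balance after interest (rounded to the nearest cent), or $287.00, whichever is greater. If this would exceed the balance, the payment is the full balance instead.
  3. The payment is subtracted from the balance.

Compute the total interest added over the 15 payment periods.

# | Opening | Interest | Payment | End bal
1 | $5,422.99 | $113.88 | $830.53 | $4,706.34
2 | $4,706.34 | $98.83 | $720.78 | $4,084.39
3 | $4,084.39 | $85.77 | $625.52 | $3,544.64
4 | $3,544.64 | $74.44 | $542.86 | $3,076.22
5 | $3,076.22 | $64.60 | $471.12 | $2,669.70
6 | $2,669.70 | $56.06 | $408.86 | $2,316.90
7 | $2,316.90 | $48.65 | $354.83 | $2,010.72
8 | $2,010.72 | $42.23 | $307.94 | $1,745.01
9 | $1,745.01 | $36.65 | $287.00 | $1,494.66
10 | $1,494.66 | $31.39 | $287.00 | $1,239.05
11 | $1,239.05 | $26.02 | $287.00 | $978.07
12 | $978.07 | $20.54 | $287.00 | $711.61
13 | $711.61 | $14.94 | $287.00 | $439.55
14 | $439.55 | $9.23 | $287.00 | $161.78
15 | $161.78 | $3.40 | $165.18 | $0.00
Total interest: $113.88 + $98.83 + $85.77 + $74.44 + $64.60 + $56.06 + $48.65 + $42.23 + $36.65 + $31.39 + $26.02 + $20.54 + $14.94 + $9.23 + $3.40 = $726.63

$726.63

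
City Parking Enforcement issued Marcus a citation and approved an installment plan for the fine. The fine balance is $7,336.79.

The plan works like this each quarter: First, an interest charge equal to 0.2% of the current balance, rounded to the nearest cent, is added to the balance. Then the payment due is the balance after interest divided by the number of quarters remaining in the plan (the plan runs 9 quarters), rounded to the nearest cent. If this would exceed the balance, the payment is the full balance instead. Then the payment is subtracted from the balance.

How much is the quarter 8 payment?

$828.34

Quarter 1: opening $7,336.79; interest $14.67 → $7,351.46; payment $816.83; balance $6,534.63
Quarter 2: opening $6,534.63; interest $13.07 → $6,547.70; payment $818.46; balance $5,729.24
Quarter 3: opening $5,729.24; interest $11.46 → $5,740.70; payment $820.10; balance $4,920.60
Quarter 4: opening $4,920.60; interest $9.84 → $4,930.44; payment $821.74; balance $4,108.70
Quarter 5: opening $4,108.70; interest $8.22 → $4,116.92; payment $823.38; balance $3,293.54
Quarter 6: opening $3,293.54; interest $6.59 → $3,300.13; payment $825.03; balance $2,475.10
Quarter 7: opening $2,475.10; interest $4.95 → $2,480.05; payment $826.68; balance $1,653.37
Quarter 8: opening $1,653.37; interest $3.31 → $1,656.68; payment $828.34; balance $828.34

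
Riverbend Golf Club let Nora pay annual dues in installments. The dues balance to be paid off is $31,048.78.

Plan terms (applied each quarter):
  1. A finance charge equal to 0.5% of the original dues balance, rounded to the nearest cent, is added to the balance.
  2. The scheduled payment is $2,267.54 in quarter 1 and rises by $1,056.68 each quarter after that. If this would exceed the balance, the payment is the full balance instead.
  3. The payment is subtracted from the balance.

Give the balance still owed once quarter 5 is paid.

$9,920.48

Quarter 1: opening $31,048.78; interest $155.24 → $31,204.02; payment $2,267.54; balance $28,936.48
Quarter 2: opening $28,936.48; interest $155.24 → $29,091.72; payment $3,324.22; balance $25,767.50
Quarter 3: opening $25,767.50; interest $155.24 → $25,922.74; payment $4,380.90; balance $21,541.84
Quarter 4: opening $21,541.84; interest $155.24 → $21,697.08; payment $5,437.58; balance $16,259.50
Quarter 5: opening $16,259.50; interest $155.24 → $16,414.74; payment $6,494.26; balance $9,920.48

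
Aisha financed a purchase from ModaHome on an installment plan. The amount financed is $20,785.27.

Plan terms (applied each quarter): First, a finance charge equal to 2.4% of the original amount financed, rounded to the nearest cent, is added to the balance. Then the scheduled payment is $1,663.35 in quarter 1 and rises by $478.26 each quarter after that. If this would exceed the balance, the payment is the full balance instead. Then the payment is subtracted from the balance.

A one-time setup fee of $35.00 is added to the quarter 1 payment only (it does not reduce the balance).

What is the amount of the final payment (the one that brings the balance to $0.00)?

$3,089.16

# | Opening | Interest | Payment | Fee | End bal
1 | $20,785.27 | $498.85 | $1,663.35 | $35.00 | $19,620.77
2 | $19,620.77 | $498.85 | $2,141.61 | — | $17,978.01
3 | $17,978.01 | $498.85 | $2,619.87 | — | $15,856.99
4 | $15,856.99 | $498.85 | $3,098.13 | — | $13,257.71
5 | $13,257.71 | $498.85 | $3,576.39 | — | $10,180.17
6 | $10,180.17 | $498.85 | $4,054.65 | — | $6,624.37
7 | $6,624.37 | $498.85 | $4,532.91 | — | $2,590.31
8 | $2,590.31 | $498.85 | $3,089.16 | — | $0.00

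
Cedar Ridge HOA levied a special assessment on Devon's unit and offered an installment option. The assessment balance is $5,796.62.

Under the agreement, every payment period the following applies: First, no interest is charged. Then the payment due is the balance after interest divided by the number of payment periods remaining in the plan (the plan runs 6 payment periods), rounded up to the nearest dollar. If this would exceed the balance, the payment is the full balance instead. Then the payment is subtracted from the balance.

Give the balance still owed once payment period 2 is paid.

Payment period 1: $5,796.62 − $967.00 → $4,829.62
Payment period 2: $4,829.62 − $966.00 → $3,863.62

$3,863.62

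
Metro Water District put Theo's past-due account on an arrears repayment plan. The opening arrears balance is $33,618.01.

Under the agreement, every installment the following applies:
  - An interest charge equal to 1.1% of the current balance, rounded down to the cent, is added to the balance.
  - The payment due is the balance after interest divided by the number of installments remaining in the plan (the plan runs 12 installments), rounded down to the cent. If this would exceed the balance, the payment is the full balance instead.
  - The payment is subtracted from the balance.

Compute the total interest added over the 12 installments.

Installment 1: $33,618.01 +$369.79 interest = $33,987.80; pay $2,832.31 → $31,155.49
Installment 2: $31,155.49 +$342.71 interest = $31,498.20; pay $2,863.47 → $28,634.73
Installment 3: $28,634.73 +$314.98 interest = $28,949.71; pay $2,894.97 → $26,054.74
Installment 4: $26,054.74 +$286.60 interest = $26,341.34; pay $2,926.81 → $23,414.53
Installment 5: $23,414.53 +$257.55 interest = $23,672.08; pay $2,959.01 → $20,713.07
Installment 6: $20,713.07 +$227.84 interest = $20,940.91; pay $2,991.55 → $17,949.36
Installment 7: $17,949.36 +$197.44 interest = $18,146.80; pay $3,024.46 → $15,122.34
Installment 8: $15,122.34 +$166.34 interest = $15,288.68; pay $3,057.73 → $12,230.95
Installment 9: $12,230.95 +$134.54 interest = $12,365.49; pay $3,091.37 → $9,274.12
Installment 10: $9,274.12 +$102.01 interest = $9,376.13; pay $3,125.37 → $6,250.76
Installment 11: $6,250.76 +$68.75 interest = $6,319.51; pay $3,159.75 → $3,159.76
Installment 12: $3,159.76 +$34.75 interest = $3,194.51; pay $3,194.51 → $0.00
Total interest: $369.79 + $342.71 + $314.98 + $286.60 + $257.55 + $227.84 + $197.44 + $166.34 + $134.54 + $102.01 + $68.75 + $34.75 = $2,503.30

$2,503.30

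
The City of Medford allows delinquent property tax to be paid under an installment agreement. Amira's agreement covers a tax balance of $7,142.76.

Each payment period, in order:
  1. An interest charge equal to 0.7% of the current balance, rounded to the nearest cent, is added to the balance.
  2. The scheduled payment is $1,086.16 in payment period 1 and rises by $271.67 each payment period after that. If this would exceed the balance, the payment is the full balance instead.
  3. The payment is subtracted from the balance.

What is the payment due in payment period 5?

$1,325.98

# | Opening | Interest | Payment | End bal
1 | $7,142.76 | $50.00 | $1,086.16 | $6,106.60
2 | $6,106.60 | $42.75 | $1,357.83 | $4,791.52
3 | $4,791.52 | $33.54 | $1,629.50 | $3,195.56
4 | $3,195.56 | $22.37 | $1,901.17 | $1,316.76
5 | $1,316.76 | $9.22 | $1,325.98 | $0.00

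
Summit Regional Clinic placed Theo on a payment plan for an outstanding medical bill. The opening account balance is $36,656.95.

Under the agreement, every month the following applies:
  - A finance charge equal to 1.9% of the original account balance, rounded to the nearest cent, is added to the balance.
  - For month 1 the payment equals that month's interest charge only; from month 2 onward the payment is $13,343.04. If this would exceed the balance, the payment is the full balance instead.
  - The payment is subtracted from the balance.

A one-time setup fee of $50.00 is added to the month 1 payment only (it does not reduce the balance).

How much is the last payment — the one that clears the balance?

Month 1: $36,656.95 +$696.48 interest = $37,353.43; pay $696.48 (+ $50.00 fee) → $36,656.95
Month 2: $36,656.95 +$696.48 interest = $37,353.43; pay $13,343.04 → $24,010.39
Month 3: $24,010.39 +$696.48 interest = $24,706.87; pay $13,343.04 → $11,363.83
Month 4: $11,363.83 +$696.48 interest = $12,060.31; pay $12,060.31 → $0.00

$12,060.31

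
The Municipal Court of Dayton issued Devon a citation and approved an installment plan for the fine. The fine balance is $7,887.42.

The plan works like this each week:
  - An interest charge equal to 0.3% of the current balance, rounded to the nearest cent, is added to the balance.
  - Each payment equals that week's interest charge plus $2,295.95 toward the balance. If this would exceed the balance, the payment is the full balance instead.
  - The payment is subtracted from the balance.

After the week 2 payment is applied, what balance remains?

$3,295.52

# | Opening | Interest | Payment | End bal
1 | $7,887.42 | $23.66 | $2,319.61 | $5,591.47
2 | $5,591.47 | $16.77 | $2,312.72 | $3,295.52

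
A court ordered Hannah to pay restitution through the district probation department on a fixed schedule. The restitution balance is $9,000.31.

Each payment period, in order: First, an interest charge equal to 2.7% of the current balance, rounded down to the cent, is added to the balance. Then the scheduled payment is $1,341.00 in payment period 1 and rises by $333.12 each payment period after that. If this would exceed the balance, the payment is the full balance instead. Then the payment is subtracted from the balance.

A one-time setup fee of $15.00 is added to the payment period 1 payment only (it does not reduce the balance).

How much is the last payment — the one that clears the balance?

$2,456.88

# | Opening | Interest | Payment | Fee | End bal
1 | $9,000.31 | $243.00 | $1,341.00 | $15.00 | $7,902.31
2 | $7,902.31 | $213.36 | $1,674.12 | — | $6,441.55
3 | $6,441.55 | $173.92 | $2,007.24 | — | $4,608.23
4 | $4,608.23 | $124.42 | $2,340.36 | — | $2,392.29
5 | $2,392.29 | $64.59 | $2,456.88 | — | $0.00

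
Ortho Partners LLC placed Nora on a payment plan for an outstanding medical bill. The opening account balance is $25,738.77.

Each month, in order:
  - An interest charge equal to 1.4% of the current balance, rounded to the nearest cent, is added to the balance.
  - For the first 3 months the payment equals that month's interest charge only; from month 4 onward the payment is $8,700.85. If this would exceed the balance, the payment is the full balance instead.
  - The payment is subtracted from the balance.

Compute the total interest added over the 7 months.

Month 1: opening $25,738.77; interest $360.34 → $26,099.11; payment $360.34; balance $25,738.77
Month 2: opening $25,738.77; interest $360.34 → $26,099.11; payment $360.34; balance $25,738.77
Month 3: opening $25,738.77; interest $360.34 → $26,099.11; payment $360.34; balance $25,738.77
Month 4: opening $25,738.77; interest $360.34 → $26,099.11; payment $8,700.85; balance $17,398.26
Month 5: opening $17,398.26; interest $243.58 → $17,641.84; payment $8,700.85; balance $8,940.99
Month 6: opening $8,940.99; interest $125.17 → $9,066.16; payment $8,700.85; balance $365.31
Month 7: opening $365.31; interest $5.11 → $370.42; payment $370.42; balance $0.00
Total interest: $360.34 + $360.34 + $360.34 + $360.34 + $243.58 + $125.17 + $5.11 = $1,815.22

$1,815.22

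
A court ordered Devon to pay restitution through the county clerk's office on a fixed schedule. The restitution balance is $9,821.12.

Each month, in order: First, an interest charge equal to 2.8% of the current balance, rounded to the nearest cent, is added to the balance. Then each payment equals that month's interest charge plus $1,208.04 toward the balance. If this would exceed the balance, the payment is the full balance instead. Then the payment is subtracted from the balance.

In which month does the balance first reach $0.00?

9

Month 1: opening $9,821.12; interest $274.99 → $10,096.11; payment $1,483.03; balance $8,613.08
Month 2: opening $8,613.08; interest $241.17 → $8,854.25; payment $1,449.21; balance $7,405.04
Month 3: opening $7,405.04; interest $207.34 → $7,612.38; payment $1,415.38; balance $6,197.00
Month 4: opening $6,197.00; interest $173.52 → $6,370.52; payment $1,381.56; balance $4,988.96
Month 5: opening $4,988.96; interest $139.69 → $5,128.65; payment $1,347.73; balance $3,780.92
Month 6: opening $3,780.92; interest $105.87 → $3,886.79; payment $1,313.91; balance $2,572.88
Month 7: opening $2,572.88; interest $72.04 → $2,644.92; payment $1,280.08; balance $1,364.84
Month 8: opening $1,364.84; interest $38.22 → $1,403.06; payment $1,246.26; balance $156.80
Month 9: opening $156.80; interest $4.39 → $161.19; payment $161.19; balance $0.00
Balance reaches $0.00 in month 9.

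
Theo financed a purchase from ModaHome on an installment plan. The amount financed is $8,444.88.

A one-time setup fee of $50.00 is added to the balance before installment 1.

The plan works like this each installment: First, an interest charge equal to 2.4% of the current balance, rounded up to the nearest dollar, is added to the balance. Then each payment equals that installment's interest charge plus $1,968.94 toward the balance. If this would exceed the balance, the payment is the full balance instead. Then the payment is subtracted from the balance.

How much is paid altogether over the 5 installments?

Installment 1: opening $8,494.88; interest $204.00 → $8,698.88; payment $2,172.94; balance $6,525.94
Installment 2: opening $6,525.94; interest $157.00 → $6,682.94; payment $2,125.94; balance $4,557.00
Installment 3: opening $4,557.00; interest $110.00 → $4,667.00; payment $2,078.94; balance $2,588.06
Installment 4: opening $2,588.06; interest $63.00 → $2,651.06; payment $2,031.94; balance $619.12
Installment 5: opening $619.12; interest $15.00 → $634.12; payment $634.12; balance $0.00
Total paid: $9,043.88

$9,043.88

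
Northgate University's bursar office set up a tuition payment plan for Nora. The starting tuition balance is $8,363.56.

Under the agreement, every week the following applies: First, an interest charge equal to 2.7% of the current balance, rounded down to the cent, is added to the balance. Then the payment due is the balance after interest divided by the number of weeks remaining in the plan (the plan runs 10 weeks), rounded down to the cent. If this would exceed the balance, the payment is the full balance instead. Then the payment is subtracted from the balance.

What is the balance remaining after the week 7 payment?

Week 1: $8,363.56 +$225.81 interest = $8,589.37; pay $858.93 → $7,730.44
Week 2: $7,730.44 +$208.72 interest = $7,939.16; pay $882.12 → $7,057.04
Week 3: $7,057.04 +$190.54 interest = $7,247.58; pay $905.94 → $6,341.64
Week 4: $6,341.64 +$171.22 interest = $6,512.86; pay $930.40 → $5,582.46
Week 5: $5,582.46 +$150.72 interest = $5,733.18; pay $955.53 → $4,777.65
Week 6: $4,777.65 +$128.99 interest = $4,906.64; pay $981.32 → $3,925.32
Week 7: $3,925.32 +$105.98 interest = $4,031.30; pay $1,007.82 → $3,023.48

$3,023.48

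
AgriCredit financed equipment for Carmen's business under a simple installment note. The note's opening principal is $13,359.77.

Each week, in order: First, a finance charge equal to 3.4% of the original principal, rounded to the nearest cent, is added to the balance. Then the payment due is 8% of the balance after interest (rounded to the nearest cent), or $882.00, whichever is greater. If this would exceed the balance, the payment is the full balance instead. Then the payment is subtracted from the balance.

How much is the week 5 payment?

$920.52

Week 1: opening $13,359.77; interest $454.23 → $13,814.00; payment $1,105.12; balance $12,708.88
Week 2: opening $12,708.88; interest $454.23 → $13,163.11; payment $1,053.05; balance $12,110.06
Week 3: opening $12,110.06; interest $454.23 → $12,564.29; payment $1,005.14; balance $11,559.15
Week 4: opening $11,559.15; interest $454.23 → $12,013.38; payment $961.07; balance $11,052.31
Week 5: opening $11,052.31; interest $454.23 → $11,506.54; payment $920.52; balance $10,586.02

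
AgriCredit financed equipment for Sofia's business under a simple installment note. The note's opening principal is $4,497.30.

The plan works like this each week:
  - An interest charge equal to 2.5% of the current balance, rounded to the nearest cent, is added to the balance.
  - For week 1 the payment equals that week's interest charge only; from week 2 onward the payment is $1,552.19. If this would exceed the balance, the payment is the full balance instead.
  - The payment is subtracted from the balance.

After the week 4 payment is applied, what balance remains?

# | Opening | Interest | Payment | End bal
1 | $4,497.30 | $112.43 | $112.43 | $4,497.30
2 | $4,497.30 | $112.43 | $1,552.19 | $3,057.54
3 | $3,057.54 | $76.44 | $1,552.19 | $1,581.79
4 | $1,581.79 | $39.54 | $1,552.19 | $69.14

$69.14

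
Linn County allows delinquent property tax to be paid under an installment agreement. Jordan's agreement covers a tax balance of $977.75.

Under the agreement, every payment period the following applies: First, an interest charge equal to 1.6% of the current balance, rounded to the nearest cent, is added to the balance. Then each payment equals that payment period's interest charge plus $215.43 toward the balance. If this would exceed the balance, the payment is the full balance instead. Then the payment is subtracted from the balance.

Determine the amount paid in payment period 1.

$231.07

Payment period 1: opening $977.75; interest $15.64 → $993.39; payment $231.07; balance $762.32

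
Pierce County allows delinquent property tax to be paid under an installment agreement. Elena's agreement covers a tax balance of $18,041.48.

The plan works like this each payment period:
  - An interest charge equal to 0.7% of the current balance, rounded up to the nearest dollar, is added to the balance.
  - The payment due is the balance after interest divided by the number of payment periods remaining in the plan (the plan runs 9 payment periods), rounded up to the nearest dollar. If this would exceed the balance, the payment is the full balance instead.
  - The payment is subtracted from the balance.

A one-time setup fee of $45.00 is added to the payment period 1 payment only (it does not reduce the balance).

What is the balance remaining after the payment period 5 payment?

$8,303.48

Payment period 1: opening $18,041.48; interest $127.00 → $18,168.48; payment $2,019.00 (+ $45.00 fee); balance $16,149.48
Payment period 2: opening $16,149.48; interest $114.00 → $16,263.48; payment $2,033.00; balance $14,230.48
Payment period 3: opening $14,230.48; interest $100.00 → $14,330.48; payment $2,048.00; balance $12,282.48
Payment period 4: opening $12,282.48; interest $86.00 → $12,368.48; payment $2,062.00; balance $10,306.48
Payment period 5: opening $10,306.48; interest $73.00 → $10,379.48; payment $2,076.00; balance $8,303.48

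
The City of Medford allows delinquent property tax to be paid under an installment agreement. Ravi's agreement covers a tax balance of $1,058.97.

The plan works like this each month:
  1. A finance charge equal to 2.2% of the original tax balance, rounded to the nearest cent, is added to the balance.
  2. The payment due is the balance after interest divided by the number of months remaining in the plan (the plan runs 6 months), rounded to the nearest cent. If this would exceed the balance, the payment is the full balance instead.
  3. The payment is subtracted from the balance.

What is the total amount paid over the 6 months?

# | Opening | Interest | Payment | End bal
1 | $1,058.97 | $23.30 | $180.38 | $901.89
2 | $901.89 | $23.30 | $185.04 | $740.15
3 | $740.15 | $23.30 | $190.86 | $572.59
4 | $572.59 | $23.30 | $198.63 | $397.26
5 | $397.26 | $23.30 | $210.28 | $210.28
6 | $210.28 | $23.30 | $233.58 | $0.00
Total paid: $1,198.77

$1,198.77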